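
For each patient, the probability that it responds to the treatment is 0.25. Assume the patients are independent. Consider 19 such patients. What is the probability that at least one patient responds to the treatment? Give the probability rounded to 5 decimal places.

P(at least one) = 1 − P(none) = 1 − (1 − 0.25)^19
= 1 − 0.0042283 = 0.9957717

0.99577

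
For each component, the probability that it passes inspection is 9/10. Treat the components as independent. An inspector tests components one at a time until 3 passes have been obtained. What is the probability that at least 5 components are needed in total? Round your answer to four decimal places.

0.0523

Needing more than 4 components ⇔ fewer than 3 successes in the first 4. With X ~ Binomial(4, 0.90), P(Y > 4) = P(X ≤ 2).
  k=0: C(4,0)·0.90^0·0.10^4 = 0.000100
  k=1: C(4,1)·0.90^1·0.10^3 = 0.003600
  k=2: C(4,2)·0.90^2·0.10^2 = 0.048600
P(X ≤ 2) = 0.052300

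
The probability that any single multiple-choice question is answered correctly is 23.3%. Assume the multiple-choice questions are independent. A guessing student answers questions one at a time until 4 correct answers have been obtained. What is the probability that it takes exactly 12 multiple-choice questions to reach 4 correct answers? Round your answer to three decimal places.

Y = trial on which the fourth success occurs; negative binomial, r=4, p=0.233.
P(Y=12) = C(11,3) · p^4 · (1−p)^8
= 165 · 0.0029473 · 0.11977 = 0.05825

0.058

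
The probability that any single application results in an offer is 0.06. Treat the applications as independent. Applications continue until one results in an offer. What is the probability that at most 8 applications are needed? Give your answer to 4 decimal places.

0.3904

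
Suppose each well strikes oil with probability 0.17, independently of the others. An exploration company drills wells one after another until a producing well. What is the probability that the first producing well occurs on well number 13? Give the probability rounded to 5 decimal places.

0.01817

Geometric (trials to first success), p = 0.17.
P(Y = 13) = (1−p)^12 · p = 0.10689 · 0.17 = 0.0181713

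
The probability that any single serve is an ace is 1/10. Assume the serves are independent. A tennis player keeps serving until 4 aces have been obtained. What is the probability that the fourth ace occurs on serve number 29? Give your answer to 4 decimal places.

0.0235

Y = trial on which the fourth success occurs; negative binomial, r=4, p=0.10.
P(Y=29) = C(28,3) · p^4 · (1−p)^25
= 3276 · 0.0001 · 0.07179 = 0.023518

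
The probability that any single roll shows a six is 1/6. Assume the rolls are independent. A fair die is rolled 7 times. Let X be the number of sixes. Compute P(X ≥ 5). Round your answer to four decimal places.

X ~ Binomial(7, 0.166667); P(X ≥ 5) = Σ C(7,k) p^k (1−p)^(7−k) over k:
  k=5: C(7,5)·0.166667^5·0.833333^2 = 0.001875
  k=6: C(7,6)·0.166667^6·0.833333^1 = 0.000125
  k=7: C(7,7)·0.166667^7·0.833333^0 = 0.000004
Total = 0.002004

0.0020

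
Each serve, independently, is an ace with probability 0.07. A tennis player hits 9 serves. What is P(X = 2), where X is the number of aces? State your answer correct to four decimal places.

0.1061

X ~ Binomial(n=9, p=0.07).
P(X=2) = C(9,2) · p^2 · (1−p)^7
= 36 · 0.0049 · 0.6017 = 0.106140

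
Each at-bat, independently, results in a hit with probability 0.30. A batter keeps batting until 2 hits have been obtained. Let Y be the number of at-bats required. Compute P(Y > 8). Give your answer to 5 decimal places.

0.25530

Needing more than 8 at-bats ⇔ fewer than 2 successes in the first 8. With X ~ Binomial(8, 0.30), P(Y > 8) = P(X ≤ 1).
  k=0: C(8,0)·0.30^0·0.70^8 = 0.0576480
  k=1: C(8,1)·0.30^1·0.70^7 = 0.1976503
P(X ≤ 1) = 0.2552983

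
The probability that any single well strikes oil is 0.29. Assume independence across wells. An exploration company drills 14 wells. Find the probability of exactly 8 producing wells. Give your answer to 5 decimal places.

0.01924

X ~ Binomial(n=14, p=0.29).
P(X=8) = C(14,8) · p^8 · (1−p)^6
= 3003 · 5.0025e-05 · 0.1281 = 0.0192437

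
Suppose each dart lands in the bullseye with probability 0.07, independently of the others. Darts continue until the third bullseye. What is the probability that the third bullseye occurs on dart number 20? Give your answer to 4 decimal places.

0.0171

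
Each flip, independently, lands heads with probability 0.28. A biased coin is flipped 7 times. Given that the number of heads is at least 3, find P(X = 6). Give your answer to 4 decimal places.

0.0079

X ~ Binomial(7, 0.28). Want P(X=6 | X≥3) = P(X=6) / P(X≥3).
P(X=6) = C(7,6)·0.28^6·0.72^1 = 0.002429
P(X≥3) = 1 − 0.100306 − 0.273056 − 0.318565 = 0.308073
Ratio = 0.002429 / 0.308073 = 0.007884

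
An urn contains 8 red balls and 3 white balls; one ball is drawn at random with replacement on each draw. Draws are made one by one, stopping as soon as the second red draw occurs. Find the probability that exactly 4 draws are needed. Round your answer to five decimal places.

Y = trial on which the second success occurs; negative binomial, r=2, p=0.727273.
P(Y=4) = C(3,1) · p^2 · (1−p)^2
= 3 · 0.52893 · 0.07438 = 0.1180247

0.11802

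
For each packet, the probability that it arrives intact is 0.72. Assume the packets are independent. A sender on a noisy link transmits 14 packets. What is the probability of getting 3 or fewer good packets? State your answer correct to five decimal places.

X ~ Binomial(14, 0.72); P(X ≤ 3) = Σ C(14,k) p^k (1−p)^(14−k) over k:
  k=0: C(14,0)·0.72^0·0.28^14 = 0.0000000
  k=1: C(14,1)·0.72^1·0.28^13 = 0.0000007
  k=2: C(14,2)·0.72^2·0.28^12 = 0.0000110
  k=3: C(14,3)·0.72^3·0.28^11 = 0.0001127
Total = 0.0001243

0.00012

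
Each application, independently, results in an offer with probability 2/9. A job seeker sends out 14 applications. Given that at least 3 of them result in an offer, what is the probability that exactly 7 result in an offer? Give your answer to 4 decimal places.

0.0250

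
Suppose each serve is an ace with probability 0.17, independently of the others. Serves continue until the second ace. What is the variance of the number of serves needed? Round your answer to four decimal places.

Y = total serves until the second success; negative binomial with r=2, p=0.17.
Var(Y) = r(1−p)/p² = 2·0.83 / 0.17² = 57.439446

57.4394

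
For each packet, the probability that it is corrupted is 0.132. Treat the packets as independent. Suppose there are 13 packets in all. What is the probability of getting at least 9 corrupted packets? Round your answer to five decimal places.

0.00001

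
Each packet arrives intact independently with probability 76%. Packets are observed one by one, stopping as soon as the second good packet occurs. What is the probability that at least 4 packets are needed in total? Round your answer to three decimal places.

Needing more than 3 packets ⇔ fewer than 2 successes in the first 3. With X ~ Binomial(3, 0.76), P(Y > 3) = P(X ≤ 1).
  k=0: C(3,0)·0.76^0·0.24^3 = 0.01382
  k=1: C(3,1)·0.76^1·0.24^2 = 0.13133
P(X ≤ 1) = 0.14515

0.145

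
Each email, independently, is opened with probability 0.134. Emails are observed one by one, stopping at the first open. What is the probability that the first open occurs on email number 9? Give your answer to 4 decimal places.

Geometric (trials to first success), p = 0.134.
P(Y = 9) = (1−p)^8 · p = 0.31633 · 0.134 = 0.042388

0.0424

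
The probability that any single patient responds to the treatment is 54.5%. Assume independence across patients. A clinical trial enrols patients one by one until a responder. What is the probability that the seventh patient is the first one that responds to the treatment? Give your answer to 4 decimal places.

Geometric (trials to first success), p = 0.545.
P(Y = 7) = (1−p)^6 · p = 0.008873 · 0.545 = 0.004836

0.0048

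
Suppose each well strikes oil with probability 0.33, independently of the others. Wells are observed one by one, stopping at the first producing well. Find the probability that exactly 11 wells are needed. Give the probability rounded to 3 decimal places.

Geometric (trials to first success), p = 0.33.
P(Y = 11) = (1−p)^10 · p = 0.018228 · 0.33 = 0.00602

0.006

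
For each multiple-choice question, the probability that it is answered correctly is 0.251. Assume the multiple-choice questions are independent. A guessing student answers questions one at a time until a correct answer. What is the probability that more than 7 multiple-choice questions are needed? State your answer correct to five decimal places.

Y = number of multiple-choice questions to the first success; geometric, p = 0.251.
P(Y > 7) = P(first 7 all fail) = (1−p)^7 = 0.1322430

0.13224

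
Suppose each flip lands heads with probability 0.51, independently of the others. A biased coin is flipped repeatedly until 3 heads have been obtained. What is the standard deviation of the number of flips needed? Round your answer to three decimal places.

2.377

Y = total flips until the third success; negative binomial with r=3, p=0.51.
SD(Y) = √[r(1−p)/p²] = √(5.65167) = 2.37732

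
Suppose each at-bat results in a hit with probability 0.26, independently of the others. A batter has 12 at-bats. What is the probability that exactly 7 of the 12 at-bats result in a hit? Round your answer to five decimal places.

X ~ Binomial(n=12, p=0.26).
P(X=7) = C(12,7) · p^7 · (1−p)^5
= 792 · 8.0318e-05 · 0.2219 = 0.0141155

0.01412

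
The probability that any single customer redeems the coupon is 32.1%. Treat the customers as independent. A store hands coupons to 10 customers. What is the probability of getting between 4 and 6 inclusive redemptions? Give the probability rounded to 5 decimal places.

0.39130

X ~ Binomial(10, 0.321); P(4 ≤ X ≤ 6) = Σ C(10,k) p^k (1−p)^(10−k) over k:
  k=4: C(10,4)·0.321^4·0.679^6 = 0.2185033
  k=5: C(10,5)·0.321^5·0.679^5 = 0.1239580
  k=6: C(10,6)·0.321^6·0.679^4 = 0.0488347
Total = 0.3912960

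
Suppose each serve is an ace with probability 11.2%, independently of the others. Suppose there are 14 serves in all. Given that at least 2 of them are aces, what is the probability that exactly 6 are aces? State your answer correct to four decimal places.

X ~ Binomial(14, 0.112). Want P(X=6 | X≥2) = P(X=6) / P(X≥2).
P(X=6) = C(14,6)·0.112^6·0.888^8 = 0.002292
P(X≥2) = 1 − 0.189575 − 0.334745 = 0.475679
Ratio = 0.002292 / 0.475679 = 0.004818

0.0048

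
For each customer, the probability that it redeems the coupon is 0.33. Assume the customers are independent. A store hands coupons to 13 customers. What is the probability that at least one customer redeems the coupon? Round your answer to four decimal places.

P(at least one) = 1 − P(none) = 1 − (1 − 0.33)^13
= 1 − 0.005482 = 0.994518

0.9945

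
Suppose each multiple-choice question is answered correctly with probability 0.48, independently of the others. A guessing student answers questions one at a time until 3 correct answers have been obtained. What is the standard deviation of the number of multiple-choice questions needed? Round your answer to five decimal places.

Y = total multiple-choice questions until the third success; negative binomial with r=3, p=0.48.
SD(Y) = √[r(1−p)/p²] = √(6.7708333) = 2.6020825

2.60208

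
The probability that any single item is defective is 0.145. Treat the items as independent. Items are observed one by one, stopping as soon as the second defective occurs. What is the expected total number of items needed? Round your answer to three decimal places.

Y = total items until the second success; negative binomial with r=2, p=0.145.
E[Y] = r / p = 2 / 0.145 = 13.79310

13.793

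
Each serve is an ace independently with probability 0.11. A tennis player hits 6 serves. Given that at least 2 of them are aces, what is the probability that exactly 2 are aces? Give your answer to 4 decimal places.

X ~ Binomial(6, 0.11). Want P(X=2 | X≥2) = P(X=2) / P(X≥2).
P(X=2) = C(6,2)·0.11^2·0.89^4 = 0.113877
P(X≥2) = 1 − 0.496981 − 0.368548 = 0.134471
Ratio = 0.113877 / 0.134471 = 0.846854

0.8469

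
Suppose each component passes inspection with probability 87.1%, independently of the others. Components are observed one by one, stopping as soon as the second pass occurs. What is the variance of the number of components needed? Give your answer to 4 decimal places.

Y = total components until the second success; negative binomial with r=2, p=0.871.
Var(Y) = r(1−p)/p² = 2·0.129 / 0.871² = 0.340082

0.3401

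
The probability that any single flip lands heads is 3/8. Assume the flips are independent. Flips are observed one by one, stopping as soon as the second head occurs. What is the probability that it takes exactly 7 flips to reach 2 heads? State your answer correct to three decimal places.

Y = trial on which the second success occurs; negative binomial, r=2, p=0.375.
P(Y=7) = C(6,1) · p^2 · (1−p)^5
= 6 · 0.14062 · 0.095367 = 0.08047

0.080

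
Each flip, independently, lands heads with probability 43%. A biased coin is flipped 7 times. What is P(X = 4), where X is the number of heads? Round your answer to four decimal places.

0.2216

X ~ Binomial(n=7, p=0.43).
P(X=4) = C(7,4) · p^4 · (1−p)^3
= 35 · 0.034188 · 0.18519 = 0.221598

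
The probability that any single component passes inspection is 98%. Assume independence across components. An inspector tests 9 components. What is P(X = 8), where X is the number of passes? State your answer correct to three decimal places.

X ~ Binomial(n=9, p=0.98).
P(X=8) = C(9,8) · p^8 · (1−p)^1
= 9 · 0.85076 · 0.02 = 0.15314

0.153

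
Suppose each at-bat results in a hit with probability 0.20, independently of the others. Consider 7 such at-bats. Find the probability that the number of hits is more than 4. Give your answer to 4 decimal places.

0.0047

X ~ Binomial(7, 0.20); P(X ≥ 5) = Σ C(7,k) p^k (1−p)^(7−k) over k:
  k=5: C(7,5)·0.20^5·0.80^2 = 0.004301
  k=6: C(7,6)·0.20^6·0.80^1 = 0.000358
  k=7: C(7,7)·0.20^7·0.80^0 = 0.000013
Total = 0.004672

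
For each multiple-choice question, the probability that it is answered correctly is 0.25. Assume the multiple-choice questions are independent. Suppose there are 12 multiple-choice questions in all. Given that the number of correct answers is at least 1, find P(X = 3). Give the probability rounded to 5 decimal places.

0.26655

X ~ Binomial(12, 0.25). Want P(X=3 | X≥1) = P(X=3) / P(X≥1).
P(X=3) = C(12,3)·0.25^3·0.75^9 = 0.2581036
P(X≥1) = 1 − 0.0316764 = 0.9683236
Ratio = 0.2581036 / 0.9683236 = 0.2665468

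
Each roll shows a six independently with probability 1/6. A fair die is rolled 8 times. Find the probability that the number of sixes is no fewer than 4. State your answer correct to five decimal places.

0.03066

X ~ Binomial(8, 0.166667); P(X ≥ 4) = Σ C(8,k) p^k (1−p)^(8−k) over k:
  k=4: C(8,4)·0.166667^4·0.833333^4 = 0.0260476
  k=5: C(8,5)·0.166667^5·0.833333^3 = 0.0041676
  k=6: C(8,6)·0.166667^6·0.833333^2 = 0.0004168
  k=7: C(8,7)·0.166667^7·0.833333^1 = 0.0000238
  k=8: C(8,8)·0.166667^8·0.833333^0 = 0.0000006
Total = 0.0306564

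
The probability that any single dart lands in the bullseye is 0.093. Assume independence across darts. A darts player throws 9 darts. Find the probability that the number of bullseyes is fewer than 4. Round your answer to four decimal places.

X ~ Binomial(9, 0.093); P(X ≤ 3) = Σ C(9,k) p^k (1−p)^(9−k) over k:
  k=0: C(9,0)·0.093^0·0.907^9 = 0.415399
  k=1: C(9,1)·0.093^1·0.907^8 = 0.383340
  k=2: C(9,2)·0.093^2·0.907^7 = 0.157224
  k=3: C(9,3)·0.093^3·0.907^6 = 0.037616
Total = 0.993579

0.9936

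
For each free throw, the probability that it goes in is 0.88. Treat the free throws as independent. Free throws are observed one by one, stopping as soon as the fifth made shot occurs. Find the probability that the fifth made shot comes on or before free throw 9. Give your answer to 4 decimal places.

0.9979

Finishing within 9 free throws ⇔ at least 5 successes in the first 9. With X ~ Binomial(9, 0.88), P(Y ≤ 9) = 1 − P(X ≤ 4).
  k=0: C(9,0)·0.88^0·0.12^9 = 0.000000
  k=1: C(9,1)·0.88^1·0.12^8 = 0.000000
  k=2: C(9,2)·0.88^2·0.12^7 = 0.000010
  k=3: C(9,3)·0.88^3·0.12^6 = 0.000171
  k=4: C(9,4)·0.88^4·0.12^5 = 0.001880
1 − 0.002061 = 0.997939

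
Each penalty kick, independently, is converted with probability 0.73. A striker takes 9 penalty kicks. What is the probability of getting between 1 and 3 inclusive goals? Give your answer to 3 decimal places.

0.015

X ~ Binomial(9, 0.73); P(1 ≤ X ≤ 3) = Σ C(9,k) p^k (1−p)^(9−k) over k:
  k=1: C(9,1)·0.73^1·0.27^8 = 0.00019
  k=2: C(9,2)·0.73^2·0.27^7 = 0.00201
  k=3: C(9,3)·0.73^3·0.27^6 = 0.01266
Total = 0.01485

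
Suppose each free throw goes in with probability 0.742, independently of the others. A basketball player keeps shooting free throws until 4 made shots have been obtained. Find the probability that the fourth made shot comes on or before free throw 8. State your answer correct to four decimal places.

Finishing within 8 free throws ⇔ at least 4 successes in the first 8. With X ~ Binomial(8, 0.742), P(Y ≤ 8) = 1 − P(X ≤ 3).
  k=0: C(8,0)·0.742^0·0.258^8 = 0.000020
  k=1: C(8,1)·0.742^1·0.258^7 = 0.000452
  k=2: C(8,2)·0.742^2·0.258^6 = 0.004547
  k=3: C(8,3)·0.742^3·0.258^5 = 0.026152
1 − 0.031169 = 0.968831

0.9688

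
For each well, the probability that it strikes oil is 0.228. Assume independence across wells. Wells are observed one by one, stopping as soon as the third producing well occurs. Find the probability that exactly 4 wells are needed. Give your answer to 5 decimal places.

0.02745

Y = trial on which the third success occurs; negative binomial, r=3, p=0.228.
P(Y=4) = C(3,2) · p^3 · (1−p)^1
= 3 · 0.011852 · 0.772 = 0.0274500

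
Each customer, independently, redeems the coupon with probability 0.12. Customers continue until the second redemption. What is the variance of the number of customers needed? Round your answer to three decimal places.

Y = total customers until the second success; negative binomial with r=2, p=0.12.
Var(Y) = r(1−p)/p² = 2·0.88 / 0.12² = 122.22222

122.222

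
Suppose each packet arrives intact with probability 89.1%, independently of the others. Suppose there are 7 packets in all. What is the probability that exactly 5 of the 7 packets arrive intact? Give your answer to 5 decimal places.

X ~ Binomial(n=7, p=0.891).
P(X=5) = C(7,5) · p^5 · (1−p)^2
= 21 · 0.56155 · 0.011881 = 0.1401073

0.14011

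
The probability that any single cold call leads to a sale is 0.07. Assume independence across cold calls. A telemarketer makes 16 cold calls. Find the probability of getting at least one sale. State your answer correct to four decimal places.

P(at least one) = 1 − P(none) = 1 − (1 − 0.07)^16
= 1 − 0.313132 = 0.686868

0.6869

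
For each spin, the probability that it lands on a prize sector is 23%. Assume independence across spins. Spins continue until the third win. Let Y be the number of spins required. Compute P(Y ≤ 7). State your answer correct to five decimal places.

0.20326

Finishing within 7 spins ⇔ at least 3 successes in the first 7. With X ~ Binomial(7, 0.23), P(Y ≤ 7) = 1 − P(X ≤ 2).
  k=0: C(7,0)·0.23^0·0.77^7 = 0.1604852
  k=1: C(7,1)·0.23^1·0.77^6 = 0.3355600
  k=2: C(7,2)·0.23^2·0.77^5 = 0.3006967
1 − 0.7967419 = 0.2032581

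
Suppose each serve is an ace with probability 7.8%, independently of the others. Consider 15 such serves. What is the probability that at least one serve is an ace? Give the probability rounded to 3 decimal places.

P(at least one) = 1 − P(none) = 1 − (1 − 0.078)^15
= 1 − 0.29578 = 0.70422

0.704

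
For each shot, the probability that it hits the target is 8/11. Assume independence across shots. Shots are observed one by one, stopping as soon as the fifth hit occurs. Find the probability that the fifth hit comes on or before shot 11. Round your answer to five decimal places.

Finishing within 11 shots ⇔ at least 5 successes in the first 11. With X ~ Binomial(11, 0.727273), P(Y ≤ 11) = 1 − P(X ≤ 4).
  k=0: C(11,0)·0.727273^0·0.272727^11 = 0.0000006
  k=1: C(11,1)·0.727273^1·0.272727^10 = 0.0000182
  k=2: C(11,2)·0.727273^2·0.272727^9 = 0.0002428
  k=3: C(11,3)·0.727273^3·0.272727^8 = 0.0019427
  k=4: C(11,4)·0.727273^4·0.272727^7 = 0.0103610
1 − 0.0125654 = 0.9874346

0.98743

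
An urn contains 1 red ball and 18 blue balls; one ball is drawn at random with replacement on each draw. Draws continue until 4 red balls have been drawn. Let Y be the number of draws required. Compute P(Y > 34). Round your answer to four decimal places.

0.8983

Needing more than 34 draws ⇔ fewer than 4 successes in the first 34. With X ~ Binomial(34, 0.052632), P(Y > 34) = P(X ≤ 3).
  k=0: C(34,0)·0.052632^0·0.947368^34 = 0.159090
  k=1: C(34,1)·0.052632^1·0.947368^33 = 0.300503
  k=2: C(34,2)·0.052632^2·0.947368^32 = 0.275461
  k=3: C(34,3)·0.052632^3·0.947368^31 = 0.163236
P(X ≤ 3) = 0.898291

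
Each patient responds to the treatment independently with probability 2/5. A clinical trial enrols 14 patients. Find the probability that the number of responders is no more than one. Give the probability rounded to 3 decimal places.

0.008

X ~ Binomial(14, 0.40); P(X ≤ 1) = Σ C(14,k) p^k (1−p)^(14−k) over k:
  k=0: C(14,0)·0.40^0·0.60^14 = 0.00078
  k=1: C(14,1)·0.40^1·0.60^13 = 0.00731
Total = 0.00810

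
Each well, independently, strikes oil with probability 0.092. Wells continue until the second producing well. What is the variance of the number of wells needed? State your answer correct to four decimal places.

214.5558

Y = total wells until the second success; negative binomial with r=2, p=0.092.
Var(Y) = r(1−p)/p² = 2·0.908 / 0.092² = 214.555766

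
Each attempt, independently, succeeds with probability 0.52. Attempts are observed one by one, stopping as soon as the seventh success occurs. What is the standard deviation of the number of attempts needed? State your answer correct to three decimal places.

Y = total attempts until the seventh success; negative binomial with r=7, p=0.52.
SD(Y) = √[r(1−p)/p²] = √(12.42604) = 3.52506

3.525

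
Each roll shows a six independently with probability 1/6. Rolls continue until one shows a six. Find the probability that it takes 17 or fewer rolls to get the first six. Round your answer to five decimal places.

Y = number of rolls to the first success; geometric, p = 0.166667.
P(Y ≤ 17) = 1 − (1−p)^17 = 1 − 0.0450732 = 0.9549268

0.95493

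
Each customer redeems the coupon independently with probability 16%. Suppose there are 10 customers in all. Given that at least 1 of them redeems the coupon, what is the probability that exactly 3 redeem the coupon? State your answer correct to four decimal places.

0.1758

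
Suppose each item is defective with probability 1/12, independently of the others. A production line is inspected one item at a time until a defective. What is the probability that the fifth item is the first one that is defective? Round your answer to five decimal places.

Geometric (trials to first success), p = 0.083333.
P(Y = 5) = (1−p)^4 · p = 0.70607 · 0.083333 = 0.0588389

0.05884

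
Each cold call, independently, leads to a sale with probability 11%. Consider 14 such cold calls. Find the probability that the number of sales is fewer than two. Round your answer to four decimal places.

X ~ Binomial(14, 0.11); P(X ≤ 1) = Σ C(14,k) p^k (1−p)^(14−k) over k:
  k=0: C(14,0)·0.11^0·0.89^14 = 0.195641
  k=1: C(14,1)·0.11^1·0.89^13 = 0.338525
Total = 0.534166

0.5342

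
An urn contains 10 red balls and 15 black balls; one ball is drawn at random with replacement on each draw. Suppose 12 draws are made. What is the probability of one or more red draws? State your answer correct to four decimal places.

P(at least one) = 1 − P(none) = 1 − (1 − 0.40)^12
= 1 − 0.002177 = 0.997823

0.9978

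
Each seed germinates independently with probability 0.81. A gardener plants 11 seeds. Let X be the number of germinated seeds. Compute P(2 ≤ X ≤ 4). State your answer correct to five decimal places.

0.00143

X ~ Binomial(11, 0.81); P(2 ≤ X ≤ 4) = Σ C(11,k) p^k (1−p)^(11−k) over k:
  k=2: C(11,2)·0.81^2·0.19^9 = 0.0000116
  k=3: C(11,3)·0.81^3·0.19^8 = 0.0001489
  k=4: C(11,4)·0.81^4·0.19^7 = 0.0012698
Total = 0.0014304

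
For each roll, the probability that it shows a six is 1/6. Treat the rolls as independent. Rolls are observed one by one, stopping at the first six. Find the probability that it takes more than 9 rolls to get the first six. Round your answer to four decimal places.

0.1938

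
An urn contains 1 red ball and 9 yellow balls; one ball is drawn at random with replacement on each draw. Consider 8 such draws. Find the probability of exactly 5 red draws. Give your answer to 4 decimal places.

0.0004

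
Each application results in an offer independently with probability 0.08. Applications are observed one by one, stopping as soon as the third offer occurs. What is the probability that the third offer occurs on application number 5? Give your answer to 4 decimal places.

Y = trial on which the third success occurs; negative binomial, r=3, p=0.08.
P(Y=5) = C(4,2) · p^3 · (1−p)^2
= 6 · 0.000512 · 0.8464 = 0.002600

0.0026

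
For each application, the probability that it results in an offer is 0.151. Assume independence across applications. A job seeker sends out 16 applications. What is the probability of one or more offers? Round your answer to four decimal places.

0.9271

P(at least one) = 1 − P(none) = 1 − (1 − 0.151)^16
= 1 − 0.072866 = 0.927134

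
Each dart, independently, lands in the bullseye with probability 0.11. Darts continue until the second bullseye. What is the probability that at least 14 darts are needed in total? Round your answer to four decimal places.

Needing more than 13 darts ⇔ fewer than 2 successes in the first 13. With X ~ Binomial(13, 0.11), P(Y > 13) = P(X ≤ 1).
  k=0: C(13,0)·0.11^0·0.89^13 = 0.219821
  k=1: C(13,1)·0.11^1·0.89^12 = 0.353196
P(X ≤ 1) = 0.573018

0.5730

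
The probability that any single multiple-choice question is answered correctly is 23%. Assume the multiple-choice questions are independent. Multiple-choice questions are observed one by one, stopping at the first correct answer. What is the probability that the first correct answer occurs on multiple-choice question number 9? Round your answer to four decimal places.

Geometric (trials to first success), p = 0.23.
P(Y = 9) = (1−p)^8 · p = 0.12357 · 0.23 = 0.028422

0.0284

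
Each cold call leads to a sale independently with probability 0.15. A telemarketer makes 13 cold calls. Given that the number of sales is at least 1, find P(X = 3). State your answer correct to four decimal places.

0.2162

X ~ Binomial(13, 0.15). Want P(X=3 | X≥1) = P(X=3) / P(X≥1).
P(X=3) = C(13,3)·0.15^3·0.85^10 = 0.190033
P(X≥1) = 1 − 0.120905 = 0.879095
Ratio = 0.190033 / 0.879095 = 0.216169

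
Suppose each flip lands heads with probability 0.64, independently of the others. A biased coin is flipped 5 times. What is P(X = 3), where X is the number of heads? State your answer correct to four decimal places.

X ~ Binomial(n=5, p=0.64).
P(X=3) = C(5,3) · p^3 · (1−p)^2
= 10 · 0.26214 · 0.1296 = 0.339739

0.3397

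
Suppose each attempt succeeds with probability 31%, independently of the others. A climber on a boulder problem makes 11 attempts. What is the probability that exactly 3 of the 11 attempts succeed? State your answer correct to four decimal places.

X ~ Binomial(n=11, p=0.31).
P(X=3) = C(11,3) · p^3 · (1−p)^8
= 165 · 0.029791 · 0.05138 = 0.252558

0.2526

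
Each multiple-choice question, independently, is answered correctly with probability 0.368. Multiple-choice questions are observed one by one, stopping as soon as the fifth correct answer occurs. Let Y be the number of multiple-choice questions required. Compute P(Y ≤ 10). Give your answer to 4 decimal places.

Finishing within 10 multiple-choice questions ⇔ at least 5 successes in the first 10. With X ~ Binomial(10, 0.368), P(Y ≤ 10) = 1 − P(X ≤ 4).
  k=0: C(10,0)·0.368^0·0.632^10 = 0.010166
  k=1: C(10,1)·0.368^1·0.632^9 = 0.059197
  k=2: C(10,2)·0.368^2·0.632^8 = 0.155112
  k=3: C(10,3)·0.368^3·0.632^7 = 0.240849
  k=4: C(10,4)·0.368^4·0.632^6 = 0.245422
1 − 0.710746 = 0.289254

0.2893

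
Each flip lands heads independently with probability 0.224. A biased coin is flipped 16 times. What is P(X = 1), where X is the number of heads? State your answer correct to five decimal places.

0.07985

X ~ Binomial(n=16, p=0.224).
P(X=1) = C(16,1) · p^1 · (1−p)^15
= 16 · 0.224 · 0.022281 = 0.0798535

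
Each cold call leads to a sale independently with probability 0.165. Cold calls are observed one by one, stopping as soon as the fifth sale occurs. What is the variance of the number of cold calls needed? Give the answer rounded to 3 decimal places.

153.352

Y = total cold calls until the fifth success; negative binomial with r=5, p=0.165.
Var(Y) = r(1−p)/p² = 5·0.835 / 0.165² = 153.35170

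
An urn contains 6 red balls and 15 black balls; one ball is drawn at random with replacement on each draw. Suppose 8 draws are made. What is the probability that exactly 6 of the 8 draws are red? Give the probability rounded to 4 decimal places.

0.0078

X ~ Binomial(n=8, p=0.285714).
P(X=6) = C(8,6) · p^6 · (1−p)^2
= 28 · 0.00054399 · 0.5102 = 0.007771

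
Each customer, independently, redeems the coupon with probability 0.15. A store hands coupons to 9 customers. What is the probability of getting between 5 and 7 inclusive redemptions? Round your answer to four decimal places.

X ~ Binomial(9, 0.15); P(5 ≤ X ≤ 7) = Σ C(9,k) p^k (1−p)^(9−k) over k:
  k=5: C(9,5)·0.15^5·0.85^4 = 0.004995
  k=6: C(9,6)·0.15^6·0.85^3 = 0.000588
  k=7: C(9,7)·0.15^7·0.85^2 = 0.000044
Total = 0.005627

0.0056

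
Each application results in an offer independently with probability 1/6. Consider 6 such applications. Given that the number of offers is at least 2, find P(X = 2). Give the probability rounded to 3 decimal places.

0.763

X ~ Binomial(6, 0.166667). Want P(X=2 | X≥2) = P(X=2) / P(X≥2).
P(X=2) = C(6,2)·0.166667^2·0.833333^4 = 0.20094
P(X≥2) = 1 − 0.33490 − 0.40188 = 0.26322
Ratio = 0.20094 / 0.26322 = 0.76337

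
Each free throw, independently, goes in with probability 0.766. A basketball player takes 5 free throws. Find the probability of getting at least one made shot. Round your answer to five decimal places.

P(at least one) = 1 − P(none) = 1 − (1 − 0.766)^5
= 1 − 0.0007016 = 0.9992984

0.99930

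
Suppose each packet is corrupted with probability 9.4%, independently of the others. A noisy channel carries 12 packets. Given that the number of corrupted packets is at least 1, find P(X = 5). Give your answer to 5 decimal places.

X ~ Binomial(12, 0.094). Want P(X=5 | X≥1) = P(X=5) / P(X≥1).
P(X=5) = C(12,5)·0.094^5·0.906^7 = 0.0029125
P(X≥1) = 1 − 0.3058710 = 0.6941290
Ratio = 0.0029125 / 0.6941290 = 0.0041959

0.00420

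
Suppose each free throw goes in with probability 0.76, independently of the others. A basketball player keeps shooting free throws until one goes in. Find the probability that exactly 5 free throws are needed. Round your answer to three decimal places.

0.003

Geometric (trials to first success), p = 0.76.
P(Y = 5) = (1−p)^4 · p = 0.0033178 · 0.76 = 0.00252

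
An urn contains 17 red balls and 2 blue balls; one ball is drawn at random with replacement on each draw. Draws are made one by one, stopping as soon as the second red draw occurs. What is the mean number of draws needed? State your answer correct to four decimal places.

Y = total draws until the second success; negative binomial with r=2, p=0.894737.
E[Y] = r / p = 2 / 0.894737 = 2.235294

2.2353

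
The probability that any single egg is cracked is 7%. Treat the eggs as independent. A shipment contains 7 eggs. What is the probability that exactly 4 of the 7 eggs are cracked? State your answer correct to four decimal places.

0.0007

X ~ Binomial(n=7, p=0.07).
P(X=4) = C(7,4) · p^4 · (1−p)^3
= 35 · 2.401e-05 · 0.80436 = 0.000676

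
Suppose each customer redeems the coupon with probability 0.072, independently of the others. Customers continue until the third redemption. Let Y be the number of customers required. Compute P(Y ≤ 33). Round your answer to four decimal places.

0.4277

Finishing within 33 customers ⇔ at least 3 successes in the first 33. With X ~ Binomial(33, 0.072), P(Y ≤ 33) = 1 − P(X ≤ 2).
  k=0: C(33,0)·0.072^0·0.928^33 = 0.084934
  k=1: C(33,1)·0.072^1·0.928^32 = 0.217461
  k=2: C(33,2)·0.072^2·0.928^31 = 0.269952
1 − 0.572347 = 0.427653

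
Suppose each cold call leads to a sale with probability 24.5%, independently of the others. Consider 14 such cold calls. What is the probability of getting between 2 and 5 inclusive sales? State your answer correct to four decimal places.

0.7885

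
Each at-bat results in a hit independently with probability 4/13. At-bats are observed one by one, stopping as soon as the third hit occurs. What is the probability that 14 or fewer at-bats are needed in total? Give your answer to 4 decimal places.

Finishing within 14 at-bats ⇔ at least 3 successes in the first 14. With X ~ Binomial(14, 0.307692), P(Y ≤ 14) = 1 − P(X ≤ 2).
  k=0: C(14,0)·0.307692^0·0.692308^14 = 0.005810
  k=1: C(14,1)·0.307692^1·0.692308^13 = 0.036152
  k=2: C(14,2)·0.307692^2·0.692308^12 = 0.104439
1 − 0.146402 = 0.853598

0.8536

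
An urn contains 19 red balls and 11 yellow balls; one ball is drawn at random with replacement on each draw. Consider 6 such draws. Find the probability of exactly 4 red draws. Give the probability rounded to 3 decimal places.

0.324

X ~ Binomial(n=6, p=0.633333).
P(X=4) = C(6,4) · p^4 · (1−p)^2
= 15 · 0.16089 · 0.13444 = 0.32446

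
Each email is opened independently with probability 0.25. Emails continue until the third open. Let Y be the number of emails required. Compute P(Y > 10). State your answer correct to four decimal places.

0.5256

Needing more than 10 emails ⇔ fewer than 3 successes in the first 10. With X ~ Binomial(10, 0.25), P(Y > 10) = P(X ≤ 2).
  k=0: C(10,0)·0.25^0·0.75^10 = 0.056314
  k=1: C(10,1)·0.25^1·0.75^9 = 0.187712
  k=2: C(10,2)·0.25^2·0.75^8 = 0.281568
P(X ≤ 2) = 0.525593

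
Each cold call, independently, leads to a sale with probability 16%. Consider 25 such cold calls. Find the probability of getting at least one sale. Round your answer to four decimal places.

P(at least one) = 1 − P(none) = 1 − (1 − 0.16)^25
= 1 − 0.012793 = 0.987207

0.9872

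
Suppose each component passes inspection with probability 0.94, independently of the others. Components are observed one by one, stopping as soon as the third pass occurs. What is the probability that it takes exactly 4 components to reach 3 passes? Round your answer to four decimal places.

Y = trial on which the third success occurs; negative binomial, r=3, p=0.94.
P(Y=4) = C(3,2) · p^3 · (1−p)^1
= 3 · 0.83058 · 0.06 = 0.149505

0.1495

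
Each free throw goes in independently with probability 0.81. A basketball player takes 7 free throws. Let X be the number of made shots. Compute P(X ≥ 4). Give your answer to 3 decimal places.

X ~ Binomial(7, 0.81); P(X ≥ 4) = Σ C(7,k) p^k (1−p)^(7−k) over k:
  k=4: C(7,4)·0.81^4·0.19^3 = 0.10334
  k=5: C(7,5)·0.81^5·0.19^2 = 0.26433
  k=6: C(7,6)·0.81^6·0.19^1 = 0.37563
  k=7: C(7,7)·0.81^7·0.19^0 = 0.22877
Total = 0.97207

0.972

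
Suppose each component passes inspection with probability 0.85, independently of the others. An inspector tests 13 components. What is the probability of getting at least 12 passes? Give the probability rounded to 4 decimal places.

X ~ Binomial(13, 0.85); P(X ≥ 12) = Σ C(13,k) p^k (1−p)^(13−k) over k:
  k=12: C(13,12)·0.85^12·0.15^1 = 0.277371
  k=13: C(13,13)·0.85^13·0.15^0 = 0.120905
Total = 0.398277

0.3983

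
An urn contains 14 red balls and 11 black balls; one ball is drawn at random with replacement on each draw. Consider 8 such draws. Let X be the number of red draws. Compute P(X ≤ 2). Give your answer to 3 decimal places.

X ~ Binomial(8, 0.56); P(X ≤ 2) = Σ C(8,k) p^k (1−p)^(8−k) over k:
  k=0: C(8,0)·0.56^0·0.44^8 = 0.00140
  k=1: C(8,1)·0.56^1·0.44^7 = 0.01430
  k=2: C(8,2)·0.56^2·0.44^6 = 0.06372
Total = 0.07942

0.079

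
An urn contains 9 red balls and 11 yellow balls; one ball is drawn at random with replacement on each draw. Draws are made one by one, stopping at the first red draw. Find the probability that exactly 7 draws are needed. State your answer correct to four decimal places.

0.0125

Geometric (trials to first success), p = 0.45.
P(Y = 7) = (1−p)^6 · p = 0.027681 · 0.45 = 0.012456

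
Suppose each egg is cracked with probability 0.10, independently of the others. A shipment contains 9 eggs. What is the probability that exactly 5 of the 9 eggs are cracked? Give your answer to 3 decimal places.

0.001

X ~ Binomial(n=9, p=0.10).
P(X=5) = C(9,5) · p^5 · (1−p)^4
= 126 · 1e-05 · 0.6561 = 0.00083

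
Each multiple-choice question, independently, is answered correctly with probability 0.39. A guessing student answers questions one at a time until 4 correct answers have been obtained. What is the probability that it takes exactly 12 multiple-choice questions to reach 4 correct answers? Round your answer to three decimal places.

0.073

Y = trial on which the fourth success occurs; negative binomial, r=4, p=0.39.
P(Y=12) = C(11,3) · p^4 · (1−p)^8
= 165 · 0.023134 · 0.019171 = 0.07318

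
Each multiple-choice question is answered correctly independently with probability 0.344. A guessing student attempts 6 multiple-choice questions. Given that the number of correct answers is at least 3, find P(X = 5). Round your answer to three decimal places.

X ~ Binomial(6, 0.344). Want P(X=5 | X≥3) = P(X=5) / P(X≥3).
P(X=5) = C(6,5)·0.344^5·0.656^1 = 0.01896
P(X≥3) = 1 − 0.07969 − 0.25074 − 0.32872 = 0.34085
Ratio = 0.01896 / 0.34085 = 0.05563

0.056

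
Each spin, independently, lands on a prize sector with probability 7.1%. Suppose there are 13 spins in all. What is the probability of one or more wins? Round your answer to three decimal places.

0.616

P(at least one) = 1 − P(none) = 1 − (1 − 0.071)^13
= 1 − 0.38389 = 0.61611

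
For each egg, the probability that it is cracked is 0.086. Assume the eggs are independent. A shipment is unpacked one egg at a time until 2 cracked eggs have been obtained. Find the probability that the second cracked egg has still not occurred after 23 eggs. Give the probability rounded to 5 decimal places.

Needing more than 23 eggs ⇔ fewer than 2 successes in the first 23. With X ~ Binomial(23, 0.086), P(Y > 23) = P(X ≤ 1).
  k=0: C(23,0)·0.086^0·0.914^23 = 0.1264045
  k=1: C(23,1)·0.086^1·0.914^22 = 0.2735537
P(X ≤ 1) = 0.3999582

0.39996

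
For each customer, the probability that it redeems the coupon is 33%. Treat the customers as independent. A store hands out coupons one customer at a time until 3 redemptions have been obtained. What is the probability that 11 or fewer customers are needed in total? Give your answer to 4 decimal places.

Finishing within 11 customers ⇔ at least 3 successes in the first 11. With X ~ Binomial(11, 0.33), P(Y ≤ 11) = 1 − P(X ≤ 2).
  k=0: C(11,0)·0.33^0·0.67^11 = 0.012213
  k=1: C(11,1)·0.33^1·0.67^10 = 0.066169
  k=2: C(11,2)·0.33^2·0.67^9 = 0.162954
1 − 0.241336 = 0.758664

0.7587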